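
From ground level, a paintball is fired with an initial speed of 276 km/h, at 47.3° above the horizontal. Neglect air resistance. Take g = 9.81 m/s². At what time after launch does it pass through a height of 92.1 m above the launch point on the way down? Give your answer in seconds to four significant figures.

Convert: 276 km/h = 276/3.6 = 76.67 m/s.
Horizontal component vₓ = 76.67 cos 47.3° = 51.99 m/s; vertical v_y0 = 76.67 sin 47.3° = 56.34 m/s.
Set y = v_y0 t − ½ g t² = 92.1: 4.905 t² − 56.34 t + 92.1 = 0.
Quadratic formula: t = (56.34 ± √1367.6) / 9.81 = (56.34 ± 36.98) / 9.81 → t = 1.974 s or 9.513 s.
The descending-branch root is 9.513 s.

9.513 s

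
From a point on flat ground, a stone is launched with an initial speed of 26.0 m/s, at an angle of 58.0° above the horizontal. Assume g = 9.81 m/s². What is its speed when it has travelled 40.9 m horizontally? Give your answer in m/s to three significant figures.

15.5 m/s

Components: vₓ = 26.00 cos 58.0° = 13.78 m/s, v_y0 = 26.00 sin 58.0° = 22.05 m/s.
Time to reach x = 40.9 m: t = x/vₓ = 40.9/13.78 = 2.969 s.
Vertical velocity there: v_y = v_y0 − g t = 22.05 − 9.81 × 2.969 = −7.072 m/s.
Speed: √(vₓ² + v_y²) = √(13.78² + 7.072²) = 15.49 m/s.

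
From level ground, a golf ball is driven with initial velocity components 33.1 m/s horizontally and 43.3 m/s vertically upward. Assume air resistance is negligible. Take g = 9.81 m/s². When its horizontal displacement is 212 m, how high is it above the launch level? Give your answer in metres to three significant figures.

x = vₓ t ⇒ t = 212/33.10 = 6.405 s.
Height: y = v_y0 t − ½ g t² = 43.30 × 6.405 − 4.905 × 6.405² = 277.3 − 201.2 = 76.12 m.

76.1 m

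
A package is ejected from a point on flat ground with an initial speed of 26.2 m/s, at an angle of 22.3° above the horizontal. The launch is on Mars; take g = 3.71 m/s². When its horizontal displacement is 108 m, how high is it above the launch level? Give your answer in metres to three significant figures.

7.47 m

Resolve: vₓ = 26.20 cos 22.3° = 24.24 m/s and v_y0 = 26.20 sin 22.3° = 9.942 m/s.
Time to reach x = 108 m: t = x/vₓ = 108/24.24 = 4.455 s.
Height: y = v_y0 t − ½ g t² = 9.942 × 4.455 − 1.855 × 4.455² = 44.29 − 36.82 = 7.472 m.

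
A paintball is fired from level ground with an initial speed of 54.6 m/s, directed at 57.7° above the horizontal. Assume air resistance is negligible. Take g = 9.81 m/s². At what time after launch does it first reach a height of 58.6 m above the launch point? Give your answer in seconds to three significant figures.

vₓ = 54.60 cos 57.7° = 29.18 m/s; v_y0 = 54.60 sin 57.7° = 46.15 m/s.
Require v_y0 t − ½ g t² = 58.6, i.e. 4.905 t² − 46.15 t + 58.6 = 0.
Quadratic formula: t = (46.15 ± √980.21) / 9.81 = (46.15 ± 31.31) / 9.81 → t = 1.513 s or 7.896 s.
The first (ascending) time is 1.513 s.

1.51 s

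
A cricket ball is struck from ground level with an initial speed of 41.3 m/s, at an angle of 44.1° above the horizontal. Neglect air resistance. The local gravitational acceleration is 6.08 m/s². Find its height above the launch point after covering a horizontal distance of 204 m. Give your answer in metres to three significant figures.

Components: vₓ = 41.30 cos 44.1° = 29.66 m/s, v_y0 = 41.30 sin 44.1° = 28.74 m/s.
x = vₓ t ⇒ t = 204/29.66 = 6.878 s.
Height: y = v_y0 t − ½ g t² = 28.74 × 6.878 − 3.040 × 6.878² = 197.7 − 143.8 = 53.87 m.

53.9 m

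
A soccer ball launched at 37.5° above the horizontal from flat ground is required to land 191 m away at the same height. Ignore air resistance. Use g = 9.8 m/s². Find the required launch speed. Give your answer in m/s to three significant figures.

44.0 m/s

On level ground R = v₀² sin 2θ / g ⇒ v₀ = √(gR / sin 2θ).
v₀ = √(9.80 × 191 / sin 75.00°) = √(1872 / 0.9659) = √1937.8 = 44.02 m/s.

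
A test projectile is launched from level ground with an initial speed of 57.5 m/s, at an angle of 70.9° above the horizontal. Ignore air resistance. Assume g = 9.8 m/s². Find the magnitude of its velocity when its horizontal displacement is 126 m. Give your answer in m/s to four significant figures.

21.94 m/s

vₓ = 57.50 cos 70.9° = 18.82 m/s; v_y0 = 57.50 sin 70.9° = 54.33 m/s.
Time to reach x = 126 m: t = x/vₓ = 126/18.82 = 6.697 s.
Vertical velocity there: v_y = v_y0 − g t = 54.33 − 9.80 × 6.697 = −11.29 m/s.
Speed: √(vₓ² + v_y²) = √(18.82² + 11.29²) = 21.94 m/s.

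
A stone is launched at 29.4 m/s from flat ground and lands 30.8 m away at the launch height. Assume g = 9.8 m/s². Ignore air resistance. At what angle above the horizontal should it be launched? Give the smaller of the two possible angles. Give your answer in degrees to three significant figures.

R = v₀² sin 2θ / g gives sin 2θ = gR/v₀² = 9.80·30.8/29.4² = 0.3492.
2θ = 20.44° or 180° − 20.44° = 159.6°, so θ = 10.22° or 79.78°.
The smaller angle is 10.22°.

10.2°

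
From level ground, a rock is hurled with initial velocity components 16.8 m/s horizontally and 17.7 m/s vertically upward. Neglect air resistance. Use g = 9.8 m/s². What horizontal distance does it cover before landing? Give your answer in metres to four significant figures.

Time aloft: T = 2 v_y0 / g = 2 × 17.70 / 9.80 = 3.612 s.
Horizontal distance R = vₓ T = 16.80 × 3.612 = 60.69 m.

60.69 m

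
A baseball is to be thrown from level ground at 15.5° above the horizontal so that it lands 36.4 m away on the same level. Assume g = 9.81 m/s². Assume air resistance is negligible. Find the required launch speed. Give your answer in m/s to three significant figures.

Level-ground range: R = v₀² sin(2θ)/g, so v₀ = √(gR / sin 2θ).
v₀ = √(9.81 × 36.4 / sin 31.00°) = √(357.1 / 0.5150) = √693.32 = 26.33 m/s.

26.3 m/s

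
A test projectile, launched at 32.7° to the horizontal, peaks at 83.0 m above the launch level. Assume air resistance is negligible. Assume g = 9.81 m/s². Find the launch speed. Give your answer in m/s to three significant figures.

74.7 m/s

At the peak v_y = 0, so v_y0 = √(2gH) = √(2 × 9.81 × 83.0) = 40.35 m/s.
v_y0 = v₀ sin θ ⇒ v₀ = 40.35 / sin 32.7° = 74.70 m/s.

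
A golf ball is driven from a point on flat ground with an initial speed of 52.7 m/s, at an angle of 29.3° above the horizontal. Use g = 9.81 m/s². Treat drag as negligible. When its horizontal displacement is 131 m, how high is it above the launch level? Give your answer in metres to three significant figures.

vₓ = 52.70 cos 29.3° = 45.96 m/s; v_y0 = 52.70 sin 29.3° = 25.79 m/s.
At x = 131 m, t = x/vₓ = 131/45.96 = 2.850 s.
Height: y = v_y0 t − ½ g t² = 25.79 × 2.850 − 4.905 × 2.850² = 73.51 − 39.85 = 33.66 m.

33.7 m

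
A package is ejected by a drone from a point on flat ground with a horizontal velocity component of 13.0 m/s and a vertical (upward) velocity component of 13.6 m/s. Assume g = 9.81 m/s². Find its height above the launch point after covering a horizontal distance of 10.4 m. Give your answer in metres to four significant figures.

Time to reach x = 10.4 m: t = x/vₓ = 10.4/13.00 = 0.8000 s.
Height: y = v_y0 t − ½ g t² = 13.60 × 0.8000 − 4.905 × 0.8000² = 10.88 − 3.139 = 7.741 m.

7.741 m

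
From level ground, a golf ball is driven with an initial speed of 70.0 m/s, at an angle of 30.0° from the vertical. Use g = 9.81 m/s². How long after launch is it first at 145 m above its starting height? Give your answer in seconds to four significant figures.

3.243 s

Resolve: vₓ = 70.00 sin 30.0° = 35.00 m/s and v_y0 = 70.00 cos 30.0° = 60.62 m/s.
Set y = v_y0 t − ½ g t² = 145: 4.905 t² − 60.62 t + 145 = 0.
t = [60.62 ± √(60.62² − 2·9.81·145)] / 9.81 = (60.62 ± 28.81) / 9.81, so t = 3.243 s or t = 9.117 s.
The first (ascending) time is 3.243 s.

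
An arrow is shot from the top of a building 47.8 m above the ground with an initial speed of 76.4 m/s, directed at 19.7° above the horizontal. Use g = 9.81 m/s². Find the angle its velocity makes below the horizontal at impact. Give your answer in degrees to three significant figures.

Resolve: vₓ = 76.40 cos 19.7° = 71.93 m/s and v_y0 = 76.40 sin 19.7° = 25.75 m/s.
The projectile lands when y = 47.8 + (25.75) t − ½·9.81·t² = 0. Positive root: t = (25.75 + √(25.75² + 2·9.81·47.8)) / 9.81 = (25.75 + 40.01) / 9.81 = 6.704 s.
At impact: v_y = v_y0 − g t = −40.01 m/s; vₓ = 71.93 m/s.
Angle below horizontal: arctan(|v_y|/vₓ) = arctan(40.01/71.93) = 29.09°.

29.1°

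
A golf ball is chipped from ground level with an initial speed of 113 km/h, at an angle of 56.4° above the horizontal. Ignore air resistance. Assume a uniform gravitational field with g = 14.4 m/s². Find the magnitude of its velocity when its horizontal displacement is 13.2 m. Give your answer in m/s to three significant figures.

Convert: 113 km/h = 113/3.6 = 31.39 m/s.
Horizontal component vₓ = 31.39 cos 56.4° = 17.37 m/s; vertical v_y0 = 31.39 sin 56.4° = 26.14 m/s.
x = vₓ t ⇒ t = 13.2/17.37 = 0.7599 s.
Vertical velocity there: v_y = v_y0 − g t = 26.14 − 14.4 × 0.7599 = 15.20 m/s.
Speed: √(vₓ² + v_y²) = √(17.37² + 15.20²) = 23.08 m/s.

23.1 m/s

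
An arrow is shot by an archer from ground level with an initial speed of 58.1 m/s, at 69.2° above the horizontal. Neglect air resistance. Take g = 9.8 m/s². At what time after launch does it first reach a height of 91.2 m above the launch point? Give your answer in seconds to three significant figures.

Resolve: vₓ = 58.10 cos 69.2° = 20.63 m/s and v_y0 = 58.10 sin 69.2° = 54.31 m/s.
Height y(t) = 54.31 t − 4.900 t² = 91.2 gives 4.900 t² − 54.31 t + 91.2 = 0.
t = [54.31 ± √(54.31² − 2·9.80·91.2)] / 9.80 = (54.31 ± 34.09) / 9.80, so t = 2.063 s or t = 9.021 s.
The first (ascending) time is 2.063 s.

2.06 s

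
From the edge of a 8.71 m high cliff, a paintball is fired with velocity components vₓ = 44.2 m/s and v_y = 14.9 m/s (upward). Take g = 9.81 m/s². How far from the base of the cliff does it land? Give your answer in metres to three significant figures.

156 m

The projectile lands when y = 8.71 + (14.90) t − ½·9.81·t² = 0. Positive root: t = (14.90 + √(14.90² + 2·9.81·8.71)) / 9.81 = (14.90 + 19.82) / 9.81 = 3.539 s.
Horizontal distance: R = vₓ t = 44.20 × 3.539 = 156.4 m.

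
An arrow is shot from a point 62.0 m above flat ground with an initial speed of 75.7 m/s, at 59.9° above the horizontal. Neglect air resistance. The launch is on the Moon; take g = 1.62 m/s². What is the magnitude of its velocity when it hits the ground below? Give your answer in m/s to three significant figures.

77.0 m/s

Components: vₓ = 75.70 cos 59.9° = 37.96 m/s, v_y0 = 75.70 sin 59.9° = 65.49 m/s.
Vertical motion (up positive, ground at y = 0): 0.8100 t² − (65.49) t − 62.0 = 0, so t = (65.49 + √(65.49² + 2·1.62·62.0)) / 1.62 = (65.49 + 67.01) / 1.62 = 81.79 s.
Vertical velocity at impact: v_y = v_y0 − g t = 65.49 − 1.62 × 81.79 = −67.01 m/s.
Speed: |v| = √(vₓ² + v_y²) = √(37.96² + 67.01²) = 77.02 m/s.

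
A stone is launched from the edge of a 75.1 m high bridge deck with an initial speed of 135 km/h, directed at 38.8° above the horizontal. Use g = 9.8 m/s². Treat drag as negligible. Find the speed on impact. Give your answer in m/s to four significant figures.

53.65 m/s

Convert: 135 km/h = 135/3.6 = 37.50 m/s.
Components: vₓ = 37.50 cos 38.8° = 29.23 m/s, v_y0 = 37.50 sin 38.8° = 23.50 m/s.
Vertical motion (up positive, ground at y = 0): 4.900 t² − (23.50) t − 75.1 = 0, so t = (23.50 + √(23.50² + 2·9.80·75.1)) / 9.80 = (23.50 + 44.99) / 9.80 = 6.989 s.
Vertical velocity at impact: v_y = v_y0 − g t = 23.50 − 9.80 × 6.989 = −44.99 m/s.
Speed: |v| = √(vₓ² + v_y²) = √(29.23² + 44.99²) = 53.65 m/s.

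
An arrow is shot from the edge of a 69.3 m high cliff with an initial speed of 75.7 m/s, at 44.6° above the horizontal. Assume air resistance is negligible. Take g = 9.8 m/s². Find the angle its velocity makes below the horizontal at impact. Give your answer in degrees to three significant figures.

50.2°

vₓ = 75.70 cos 44.6° = 53.90 m/s; v_y0 = 75.70 sin 44.6° = 53.15 m/s.
Vertical motion (up positive, ground at y = 0): 4.900 t² − (53.15) t − 69.3 = 0, so t = (53.15 + √(53.15² + 2·9.80·69.3)) / 9.80 = (53.15 + 64.68) / 9.80 = 12.02 s.
At impact: v_y = v_y0 − g t = −64.68 m/s; vₓ = 53.90 m/s.
Angle below horizontal: arctan(|v_y|/vₓ) = arctan(64.68/53.90) = 50.19°.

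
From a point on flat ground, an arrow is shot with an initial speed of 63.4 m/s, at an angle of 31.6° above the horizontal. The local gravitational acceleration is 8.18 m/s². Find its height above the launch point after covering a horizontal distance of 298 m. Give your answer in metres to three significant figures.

vₓ = 63.40 cos 31.6° = 54.00 m/s; v_y0 = 63.40 sin 31.6° = 33.22 m/s.
x = vₓ t ⇒ t = 298/54.00 = 5.519 s.
Height: y = v_y0 t − ½ g t² = 33.22 × 5.519 − 4.090 × 5.519² = 183.3 − 124.6 = 58.77 m.

58.8 m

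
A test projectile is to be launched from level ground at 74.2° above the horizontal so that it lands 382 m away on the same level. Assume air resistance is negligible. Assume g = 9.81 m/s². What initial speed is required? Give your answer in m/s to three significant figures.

From R = (v₀² / g) sin 2θ: v₀ = √(gR / sin 2θ).
v₀ = √(9.81 × 382 / sin 148.4°) = √(3747 / 0.5240) = √7151.8 = 84.57 m/s.

84.6 m/s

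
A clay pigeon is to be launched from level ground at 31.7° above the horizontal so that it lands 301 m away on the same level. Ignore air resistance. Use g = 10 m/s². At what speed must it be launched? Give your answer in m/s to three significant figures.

58.0 m/s

Level-ground range: R = v₀² sin(2θ)/g, so v₀ = √(gR / sin 2θ).
v₀ = √(10.0 × 301 / sin 63.40°) = √(3010 / 0.8942) = √3366.3 = 58.02 m/s.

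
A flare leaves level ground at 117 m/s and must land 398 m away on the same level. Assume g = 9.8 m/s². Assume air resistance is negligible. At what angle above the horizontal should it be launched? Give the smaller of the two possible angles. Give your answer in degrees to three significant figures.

From R = (v₀²/g) sin 2θ: sin 2θ = 9.80 × 398 / 13689 = 0.2849.
2θ = 16.55° or 180° − 16.55° = 163.4°, so θ = 8.277° or 81.72°.
The smaller angle is 8.277°.

8.28°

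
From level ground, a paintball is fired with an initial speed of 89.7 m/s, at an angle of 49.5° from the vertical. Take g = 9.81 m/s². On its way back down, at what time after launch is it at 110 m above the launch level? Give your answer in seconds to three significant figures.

vₓ = 89.70 sin 49.5° = 68.21 m/s; v_y0 = 89.70 cos 49.5° = 58.26 m/s.
Set y = v_y0 t − ½ g t² = 110: 4.905 t² − 58.26 t + 110 = 0.
t = [58.26 ± √(58.26² − 2·9.81·110)] / 9.81 = (58.26 ± 35.15) / 9.81, so t = 2.355 s or t = 9.521 s.
The descending-branch root is 9.521 s.

9.52 s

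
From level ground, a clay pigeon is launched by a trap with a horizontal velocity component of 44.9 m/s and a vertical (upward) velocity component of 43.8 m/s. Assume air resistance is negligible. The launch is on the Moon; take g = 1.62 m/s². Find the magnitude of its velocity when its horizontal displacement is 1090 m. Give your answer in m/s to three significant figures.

x = vₓ t ⇒ t = 1090/44.90 = 24.28 s.
Vertical velocity there: v_y = v_y0 − g t = 43.80 − 1.62 × 24.28 = 4.473 m/s.
Speed: √(vₓ² + v_y²) = √(44.90² + 4.473²) = 45.12 m/s.

45.1 m/s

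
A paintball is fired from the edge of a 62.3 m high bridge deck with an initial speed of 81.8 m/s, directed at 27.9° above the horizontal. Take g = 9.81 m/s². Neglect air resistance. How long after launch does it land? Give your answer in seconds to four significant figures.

Components: vₓ = 81.80 cos 27.9° = 72.29 m/s, v_y0 = 81.80 sin 27.9° = 38.28 m/s.
The projectile lands when y = 62.3 + (38.28) t − ½·9.81·t² = 0. Positive root: t = (38.28 + √(38.28² + 2·9.81·62.3)) / 9.81 = (38.28 + 51.84) / 9.81 = 9.186 s.

9.186 s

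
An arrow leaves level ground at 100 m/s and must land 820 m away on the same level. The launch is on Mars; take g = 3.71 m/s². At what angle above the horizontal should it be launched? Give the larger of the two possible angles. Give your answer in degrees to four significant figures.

Level-ground range R = v₀² sin(2θ)/g ⇒ sin(2θ) = gR/v₀² = 3.71 × 820 / 100² = 0.3042.
2θ = 17.71° or 180° − 17.71° = 162.3°, so θ = 8.856° or 81.14°.
The larger angle is 81.14°.

81.14°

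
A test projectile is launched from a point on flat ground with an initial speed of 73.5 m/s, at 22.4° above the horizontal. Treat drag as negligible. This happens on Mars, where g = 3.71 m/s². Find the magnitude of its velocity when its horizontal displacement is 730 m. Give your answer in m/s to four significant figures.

68.98 m/s

Components: vₓ = 73.50 cos 22.4° = 67.95 m/s, v_y0 = 73.50 sin 22.4° = 28.01 m/s.
At x = 730 m, t = x/vₓ = 730/67.95 = 10.74 s.
Vertical velocity there: v_y = v_y0 − g t = 28.01 − 3.71 × 10.74 = −11.85 m/s.
Speed: √(vₓ² + v_y²) = √(67.95² + 11.85²) = 68.98 m/s.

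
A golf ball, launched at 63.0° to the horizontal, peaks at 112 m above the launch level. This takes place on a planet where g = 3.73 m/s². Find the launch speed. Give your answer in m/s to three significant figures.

32.4 m/s

At the peak v_y = 0, so v_y0 = √(2gH) = √(2 × 3.73 × 112) = 28.91 m/s.
v_y0 = v₀ sin θ ⇒ v₀ = 28.91 / sin 63.0° = 32.44 m/s.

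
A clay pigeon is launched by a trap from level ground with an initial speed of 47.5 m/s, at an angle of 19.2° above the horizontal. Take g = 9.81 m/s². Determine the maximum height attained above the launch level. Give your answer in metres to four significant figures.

12.44 m

Resolve: vₓ = 47.50 cos 19.2° = 44.86 m/s and v_y0 = 47.50 sin 19.2° = 15.62 m/s.
At the apex v_y = 0, so H = v_y0²/(2g) = 15.62²/19.62 = 12.44 m.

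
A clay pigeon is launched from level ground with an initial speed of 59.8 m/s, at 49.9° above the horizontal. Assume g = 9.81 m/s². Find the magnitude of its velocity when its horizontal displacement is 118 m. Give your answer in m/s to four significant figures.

41.59 m/s

Components: vₓ = 59.80 cos 49.9° = 38.52 m/s, v_y0 = 59.80 sin 49.9° = 45.74 m/s.
At x = 118 m, t = x/vₓ = 118/38.52 = 3.063 s.
Vertical velocity there: v_y = v_y0 − g t = 45.74 − 9.81 × 3.063 = 15.69 m/s.
Speed: √(vₓ² + v_y²) = √(38.52² + 15.69²) = 41.59 m/s.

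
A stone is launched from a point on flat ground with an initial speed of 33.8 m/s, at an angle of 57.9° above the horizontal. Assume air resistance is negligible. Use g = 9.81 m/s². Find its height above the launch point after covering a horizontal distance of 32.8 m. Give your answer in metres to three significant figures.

35.9 m

Horizontal component vₓ = 33.80 cos 57.9° = 17.96 m/s; vertical v_y0 = 33.80 sin 57.9° = 28.63 m/s.
At x = 32.8 m, t = x/vₓ = 32.8/17.96 = 1.826 s.
Height: y = v_y0 t − ½ g t² = 28.63 × 1.826 − 4.905 × 1.826² = 52.29 − 16.36 = 35.93 m.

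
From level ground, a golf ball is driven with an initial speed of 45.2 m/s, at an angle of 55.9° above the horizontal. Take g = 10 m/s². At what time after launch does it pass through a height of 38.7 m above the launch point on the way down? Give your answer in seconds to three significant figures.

Horizontal component vₓ = 45.20 cos 55.9° = 25.34 m/s; vertical v_y0 = 45.20 sin 55.9° = 37.43 m/s.
Height y(t) = 37.43 t − 5.000 t² = 38.7 gives 5.000 t² − 37.43 t + 38.7 = 0.
t = [37.43 ± √(37.43² − 2·10.0·38.7)] / 10.0 = (37.43 ± 25.04) / 10.0, so t = 1.239 s or t = 6.247 s.
The descending-branch root is 6.247 s.

6.25 s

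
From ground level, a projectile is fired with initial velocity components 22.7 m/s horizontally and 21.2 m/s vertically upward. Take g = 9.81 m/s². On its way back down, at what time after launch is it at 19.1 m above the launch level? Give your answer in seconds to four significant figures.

3.042 s

Height y(t) = 21.20 t − 4.905 t² = 19.1 gives 4.905 t² − 21.20 t + 19.1 = 0.
t = [21.20 ± √(21.20² − 2·9.81·19.1)] / 9.81 = (21.20 ± 8.643) / 9.81, so t = 1.280 s or t = 3.042 s.
The descending-branch root is 3.042 s.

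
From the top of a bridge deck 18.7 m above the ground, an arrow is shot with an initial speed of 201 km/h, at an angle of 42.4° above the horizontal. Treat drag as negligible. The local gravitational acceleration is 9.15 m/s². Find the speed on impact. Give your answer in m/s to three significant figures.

58.8 m/s

Convert: 201 km/h = 201/3.6 = 55.83 m/s.
Horizontal component vₓ = 55.83 cos 42.4° = 41.23 m/s; vertical v_y0 = 55.83 sin 42.4° = 37.65 m/s.
Vertical motion (up positive, ground at y = 0): 4.575 t² − (37.65) t − 18.7 = 0, so t = (37.65 + √(37.65² + 2·9.15·18.7)) / 9.15 = (37.65 + 41.95) / 9.15 = 8.699 s.
Vertical velocity at impact: v_y = v_y0 − g t = 37.65 − 9.15 × 8.699 = −41.95 m/s.
Speed: |v| = √(vₓ² + v_y²) = √(41.23² + 41.95²) = 58.82 m/s.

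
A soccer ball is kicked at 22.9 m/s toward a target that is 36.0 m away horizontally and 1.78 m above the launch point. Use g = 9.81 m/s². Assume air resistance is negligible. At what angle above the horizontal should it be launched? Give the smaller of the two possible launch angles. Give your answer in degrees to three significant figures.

24.5°

Trajectory: y = x tanθ − g x² (1 + tan²θ)/(2v₀²). With x = 36.0, y = 1.78, v₀ = 22.9, g = 9.81:
12.12 tan²θ − 36.0 tanθ + (13.90) = 0.
tanθ = [36.0 ± √(36.0² − 4 × 12.12 × (13.90))] / (2 × 12.12) = (36.0 ± 24.94) / 24.24, giving tanθ = 0.4563 or 2.514.
θ = 24.53° or 68.31°; the smaller is 24.53°.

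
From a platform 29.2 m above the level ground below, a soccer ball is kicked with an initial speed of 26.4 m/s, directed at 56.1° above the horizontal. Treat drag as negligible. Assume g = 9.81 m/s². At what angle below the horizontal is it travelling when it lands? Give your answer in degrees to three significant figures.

Horizontal component vₓ = 26.40 cos 56.1° = 14.72 m/s; vertical v_y0 = 26.40 sin 56.1° = 21.91 m/s.
Vertical motion (up positive, ground at y = 0): 4.905 t² − (21.91) t − 29.2 = 0, so t = (21.91 + √(21.91² + 2·9.81·29.2)) / 9.81 = (21.91 + 32.45) / 9.81 = 5.542 s.
At impact: v_y = v_y0 − g t = −32.45 m/s; vₓ = 14.72 m/s.
Angle below horizontal: arctan(|v_y|/vₓ) = arctan(32.45/14.72) = 65.59°.

65.6°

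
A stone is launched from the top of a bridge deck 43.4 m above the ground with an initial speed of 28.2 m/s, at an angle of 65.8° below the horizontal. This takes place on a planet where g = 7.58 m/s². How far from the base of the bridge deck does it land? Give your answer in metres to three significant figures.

16.2 m

Resolve: vₓ = 28.20 cos 65.8° = 11.56 m/s and v_y0 = −25.72 m/s (downward).
With up positive and y = 0 at the ground: y(t) = 43.4 + (−25.72) t − 3.790 t². Setting y = 0 and taking the positive root: t = [−25.72 + √(25.72² + 2·7.58·43.4)] / 7.58 = (−25.72 + 36.33) / 7.58 = 1.399 s.
Horizontal distance: R = vₓ t = 11.56 × 1.399 = 16.17 m.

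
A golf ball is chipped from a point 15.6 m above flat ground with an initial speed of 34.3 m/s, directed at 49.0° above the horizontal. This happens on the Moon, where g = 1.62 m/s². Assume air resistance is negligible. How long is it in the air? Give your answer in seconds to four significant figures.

32.55 s

vₓ = 34.30 cos 49.0° = 22.50 m/s; v_y0 = 34.30 sin 49.0° = 25.89 m/s.
With up positive and y = 0 at the ground: y(t) = 15.6 + (25.89) t − 0.8100 t². Setting y = 0 and taking the positive root: t = [25.89 + √(25.89² + 2·1.62·15.6)] / 1.62 = (25.89 + 26.85) / 1.62 = 32.55 s.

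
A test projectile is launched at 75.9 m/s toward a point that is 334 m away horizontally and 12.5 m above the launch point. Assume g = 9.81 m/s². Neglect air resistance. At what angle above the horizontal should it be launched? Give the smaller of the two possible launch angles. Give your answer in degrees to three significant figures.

19.7°

Trajectory: y = x tanθ − g x² (1 + tan²θ)/(2v₀²). With x = 334, y = 12.5, v₀ = 75.9, g = 9.81:
94.98 tan²θ − 334 tanθ + (107.5) = 0.
tanθ = [334 ± √(334² − 4 × 94.98 × (107.5))] / (2 × 94.98) = (334 ± 265.9) / 190.0, giving tanθ = 0.3583 or 3.158.
θ = 19.71° or 72.43°; the smaller is 19.71°.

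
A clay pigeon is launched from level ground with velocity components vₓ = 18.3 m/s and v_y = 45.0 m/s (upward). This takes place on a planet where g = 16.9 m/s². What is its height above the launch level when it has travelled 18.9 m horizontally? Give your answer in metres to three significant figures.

37.5 m

At x = 18.9 m, t = x/vₓ = 18.9/18.30 = 1.033 s.
Height: y = v_y0 t − ½ g t² = 45.00 × 1.033 − 8.450 × 1.033² = 46.48 − 9.013 = 37.46 m.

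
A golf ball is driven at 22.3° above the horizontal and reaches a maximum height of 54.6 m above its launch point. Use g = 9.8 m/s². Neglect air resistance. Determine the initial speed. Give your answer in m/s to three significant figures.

86.2 m/s

At the peak v_y = 0, so v_y0 = √(2gH) = √(2 × 9.80 × 54.6) = 32.71 m/s.
v_y0 = v₀ sin θ ⇒ v₀ = 32.71 / sin 22.3° = 86.21 m/s.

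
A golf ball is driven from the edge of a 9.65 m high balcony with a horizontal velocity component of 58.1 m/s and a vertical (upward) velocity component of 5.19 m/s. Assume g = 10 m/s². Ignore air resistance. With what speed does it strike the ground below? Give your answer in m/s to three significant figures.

With up positive and y = 0 at the ground: y(t) = 9.65 + (5.190) t − 5.000 t². Setting y = 0 and taking the positive root: t = [5.190 + √(5.190² + 2·10.0·9.65)] / 10.0 = (5.190 + 14.83) / 10.0 = 2.002 s.
Vertical velocity at impact: v_y = v_y0 − g t = 5.190 − 10.0 × 2.002 = −14.83 m/s.
Speed: |v| = √(vₓ² + v_y²) = √(58.10² + 14.83²) = 59.96 m/s.

60.0 m/s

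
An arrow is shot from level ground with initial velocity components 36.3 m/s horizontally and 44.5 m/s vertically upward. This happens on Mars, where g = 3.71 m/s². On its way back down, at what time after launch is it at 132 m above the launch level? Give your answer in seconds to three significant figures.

20.5 s

Set y = v_y0 t − ½ g t² = 132: 1.855 t² − 44.50 t + 132 = 0.
Quadratic formula: t = (44.50 ± √1000.8) / 3.71 = (44.50 ± 31.64) / 3.71 → t = 3.467 s or 20.52 s.
The descending-branch root is 20.52 s.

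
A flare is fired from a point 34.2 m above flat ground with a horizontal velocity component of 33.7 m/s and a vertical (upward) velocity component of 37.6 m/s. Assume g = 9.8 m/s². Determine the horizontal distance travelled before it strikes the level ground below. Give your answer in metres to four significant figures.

286.3 m

Vertical motion (up positive, ground at y = 0): 4.900 t² − (37.60) t − 34.2 = 0, so t = (37.60 + √(37.60² + 2·9.80·34.2)) / 9.80 = (37.60 + 45.65) / 9.80 = 8.495 s.
Horizontal distance: R = vₓ t = 33.70 × 8.495 = 286.3 m.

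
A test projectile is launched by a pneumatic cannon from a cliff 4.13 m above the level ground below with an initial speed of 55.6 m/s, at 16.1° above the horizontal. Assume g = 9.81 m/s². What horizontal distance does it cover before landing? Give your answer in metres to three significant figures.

181 m

vₓ = 55.60 cos 16.1° = 53.42 m/s; v_y0 = 55.60 sin 16.1° = 15.42 m/s.
The projectile lands when y = 4.13 + (15.42) t − ½·9.81·t² = 0. Positive root: t = (15.42 + √(15.42² + 2·9.81·4.13)) / 9.81 = (15.42 + 17.85) / 9.81 = 3.392 s.
Horizontal distance: R = vₓ t = 53.42 × 3.392 = 181.2 m.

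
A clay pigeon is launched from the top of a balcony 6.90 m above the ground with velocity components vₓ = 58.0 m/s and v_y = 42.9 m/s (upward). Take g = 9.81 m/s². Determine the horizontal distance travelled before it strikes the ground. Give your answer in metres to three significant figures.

516 m

Vertical motion (up positive, ground at y = 0): 4.905 t² − (42.90) t − 6.90 = 0, so t = (42.90 + √(42.90² + 2·9.81·6.90)) / 9.81 = (42.90 + 44.45) / 9.81 = 8.904 s.
Horizontal distance: R = vₓ t = 58.00 × 8.904 = 516.4 m.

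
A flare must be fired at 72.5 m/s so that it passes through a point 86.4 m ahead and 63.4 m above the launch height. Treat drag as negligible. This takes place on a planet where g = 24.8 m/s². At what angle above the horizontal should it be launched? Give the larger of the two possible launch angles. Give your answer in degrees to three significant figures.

74.7°

Trajectory: y = x tanθ − g x² (1 + tan²θ)/(2v₀²). With x = 86.4, y = 63.4, v₀ = 72.5, g = 24.8:
17.61 tan²θ − 86.4 tanθ + (81.01) = 0.
tanθ = [86.4 ± √(86.4² − 4 × 17.61 × (81.01))] / (2 × 17.61) = (86.4 ± 41.93) / 35.22, giving tanθ = 1.263 or 3.644.
θ = 51.62° or 74.65°; the larger is 74.65°.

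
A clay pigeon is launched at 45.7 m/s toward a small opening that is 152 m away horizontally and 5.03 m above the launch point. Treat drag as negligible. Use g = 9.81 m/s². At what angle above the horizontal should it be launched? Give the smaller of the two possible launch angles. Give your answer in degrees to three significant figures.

25.1°

Trajectory: y = x tanθ − g x² (1 + tan²θ)/(2v₀²). With x = 152, y = 5.03, v₀ = 45.7, g = 9.81:
54.26 tan²θ − 152 tanθ + (59.29) = 0.
tanθ = [152 ± √(152² − 4 × 54.26 × (59.29))] / (2 × 54.26) = (152 ± 101.2) / 108.5, giving tanθ = 0.4684 or 2.333.
θ = 25.10° or 66.80°; the smaller is 25.10°.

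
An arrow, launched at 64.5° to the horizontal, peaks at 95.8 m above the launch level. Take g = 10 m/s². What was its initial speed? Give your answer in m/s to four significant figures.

48.50 m/s

At the peak v_y = 0, so v_y0 = √(2gH) = √(2 × 10.0 × 95.8) = 43.77 m/s.
v_y0 = v₀ sin θ ⇒ v₀ = 43.77 / sin 64.5° = 48.50 m/s.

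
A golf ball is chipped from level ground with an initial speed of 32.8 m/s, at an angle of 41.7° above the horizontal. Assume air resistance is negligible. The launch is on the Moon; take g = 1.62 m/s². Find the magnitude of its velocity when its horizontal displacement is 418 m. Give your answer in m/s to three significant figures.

Resolve: vₓ = 32.80 cos 41.7° = 24.49 m/s and v_y0 = 32.80 sin 41.7° = 21.82 m/s.
Time to reach x = 418 m: t = x/vₓ = 418/24.49 = 17.07 s.
Vertical velocity there: v_y = v_y0 − g t = 21.82 − 1.62 × 17.07 = −5.831 m/s.
Speed: √(vₓ² + v_y²) = √(24.49² + 5.831²) = 25.17 m/s.

25.2 m/s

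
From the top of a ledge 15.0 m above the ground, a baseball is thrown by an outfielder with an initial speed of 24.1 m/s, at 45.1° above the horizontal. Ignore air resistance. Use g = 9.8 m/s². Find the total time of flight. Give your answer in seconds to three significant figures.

Horizontal component vₓ = 24.10 cos 45.1° = 17.01 m/s; vertical v_y0 = 24.10 sin 45.1° = 17.07 m/s.
With up positive and y = 0 at the ground: y(t) = 15.0 + (17.07) t − 4.900 t². Setting y = 0 and taking the positive root: t = [17.07 + √(17.07² + 2·9.80·15.0)] / 9.80 = (17.07 + 24.20) / 9.80 = 4.211 s.

4.21 s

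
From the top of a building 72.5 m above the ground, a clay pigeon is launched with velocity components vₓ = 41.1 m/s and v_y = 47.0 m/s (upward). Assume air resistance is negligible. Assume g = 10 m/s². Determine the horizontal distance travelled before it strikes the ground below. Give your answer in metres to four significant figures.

With up positive and y = 0 at the ground: y(t) = 72.5 + (47.00) t − 5.000 t². Setting y = 0 and taking the positive root: t = [47.00 + √(47.00² + 2·10.0·72.5)] / 10.0 = (47.00 + 60.49) / 10.0 = 10.75 s.
Horizontal distance: R = vₓ t = 41.10 × 10.75 = 441.8 m.

441.8 m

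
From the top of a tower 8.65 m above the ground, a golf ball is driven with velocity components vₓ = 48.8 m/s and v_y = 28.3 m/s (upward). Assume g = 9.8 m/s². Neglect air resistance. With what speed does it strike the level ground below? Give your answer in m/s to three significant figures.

57.9 m/s

The projectile lands when y = 8.65 + (28.30) t − ½·9.80·t² = 0. Positive root: t = (28.30 + √(28.30² + 2·9.80·8.65)) / 9.80 = (28.30 + 31.15) / 9.80 = 6.067 s.
Vertical velocity at impact: v_y = v_y0 − g t = 28.30 − 9.80 × 6.067 = −31.15 m/s.
Speed: |v| = √(vₓ² + v_y²) = √(48.80² + 31.15²) = 57.90 m/s.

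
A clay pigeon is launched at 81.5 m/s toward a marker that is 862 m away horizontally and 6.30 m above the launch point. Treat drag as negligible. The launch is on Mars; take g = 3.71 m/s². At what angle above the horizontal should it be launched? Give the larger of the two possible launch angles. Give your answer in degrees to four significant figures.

Trajectory: y = x tanθ − g x² (1 + tan²θ)/(2v₀²). With x = 862, y = 6.30, v₀ = 81.5, g = 3.71:
207.5 tan²θ − 862 tanθ + (213.8) = 0.
tanθ = [862 ± √(862² − 4 × 207.5 × (213.8))] / (2 × 207.5) = (862 ± 752.0) / 415.0, giving tanθ = 0.2649 or 3.889.
θ = 14.84° or 75.58°; the larger is 75.58°.

75.58°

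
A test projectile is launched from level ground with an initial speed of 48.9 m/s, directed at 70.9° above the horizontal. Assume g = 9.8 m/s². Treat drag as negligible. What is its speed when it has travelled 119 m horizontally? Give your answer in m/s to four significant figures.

Horizontal component vₓ = 48.90 cos 70.9° = 16.00 m/s; vertical v_y0 = 48.90 sin 70.9° = 46.21 m/s.
x = vₓ t ⇒ t = 119/16.00 = 7.437 s.
Vertical velocity there: v_y = v_y0 − g t = 46.21 − 9.80 × 7.437 = −26.68 m/s.
Speed: √(vₓ² + v_y²) = √(16.00² + 26.68²) = 31.11 m/s.

31.11 m/s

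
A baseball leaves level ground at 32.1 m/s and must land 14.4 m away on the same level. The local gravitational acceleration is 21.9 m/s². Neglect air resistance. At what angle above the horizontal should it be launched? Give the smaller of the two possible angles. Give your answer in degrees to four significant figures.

From R = (v₀²/g) sin 2θ: sin 2θ = 21.9 × 14.4 / 1030.4 = 0.3061.
2θ = 17.82° or 180° − 17.82° = 162.2°, so θ = 8.911° or 81.09°.
The smaller angle is 8.911°.

8.911°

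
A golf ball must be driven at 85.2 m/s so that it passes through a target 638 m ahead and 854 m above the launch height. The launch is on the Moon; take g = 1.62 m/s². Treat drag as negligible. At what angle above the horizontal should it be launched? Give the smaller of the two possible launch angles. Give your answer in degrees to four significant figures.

Trajectory: y = x tanθ − g x² (1 + tan²θ)/(2v₀²). With x = 638, y = 854, v₀ = 85.2, g = 1.62:
45.42 tan²θ − 638 tanθ + (899.4) = 0.
tanθ = [638 ± √(638² − 4 × 45.42 × (899.4))] / (2 × 45.42) = (638 ± 493.6) / 90.84, giving tanθ = 1.590 or 12.46.
θ = 57.83° or 85.41°; the smaller is 57.83°.

57.83°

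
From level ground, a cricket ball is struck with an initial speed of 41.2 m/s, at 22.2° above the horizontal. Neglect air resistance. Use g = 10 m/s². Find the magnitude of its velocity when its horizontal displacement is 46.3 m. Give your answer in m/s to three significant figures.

vₓ = 41.20 cos 22.2° = 38.15 m/s; v_y0 = 41.20 sin 22.2° = 15.57 m/s.
Time to reach x = 46.3 m: t = x/vₓ = 46.3/38.15 = 1.214 s.
Vertical velocity there: v_y = v_y0 − g t = 15.57 − 10.0 × 1.214 = 3.429 m/s.
Speed: √(vₓ² + v_y²) = √(38.15² + 3.429²) = 38.30 m/s.

38.3 m/s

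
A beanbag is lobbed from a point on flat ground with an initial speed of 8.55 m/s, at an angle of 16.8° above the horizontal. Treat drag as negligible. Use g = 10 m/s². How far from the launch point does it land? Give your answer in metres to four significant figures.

Resolve: vₓ = 8.550 cos 16.8° = 8.185 m/s and v_y0 = 8.550 sin 16.8° = 2.471 m/s.
Flight time T = 2 v_y0 / g = 0.4942 s.
Horizontal distance R = vₓ T = 8.185 × 0.4942 = 4.045 m.

4.045 m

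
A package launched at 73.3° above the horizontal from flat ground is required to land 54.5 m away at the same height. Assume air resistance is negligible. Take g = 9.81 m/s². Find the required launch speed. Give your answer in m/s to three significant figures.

Level-ground range: R = v₀² sin(2θ)/g, so v₀ = √(gR / sin 2θ).
v₀ = √(9.81 × 54.5 / sin 146.6°) = √(534.6 / 0.5505) = √971.23 = 31.16 m/s.

31.2 m/s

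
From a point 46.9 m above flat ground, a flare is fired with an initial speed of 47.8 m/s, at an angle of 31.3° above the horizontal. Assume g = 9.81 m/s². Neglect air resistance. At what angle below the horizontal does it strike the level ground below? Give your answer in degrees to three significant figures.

43.8°

Components: vₓ = 47.80 cos 31.3° = 40.84 m/s, v_y0 = 47.80 sin 31.3° = 24.83 m/s.
The projectile lands when y = 46.9 + (24.83) t − ½·9.81·t² = 0. Positive root: t = (24.83 + √(24.83² + 2·9.81·46.9)) / 9.81 = (24.83 + 39.20) / 9.81 = 6.528 s.
At impact: v_y = v_y0 − g t = −39.20 m/s; vₓ = 40.84 m/s.
Angle below horizontal: arctan(|v_y|/vₓ) = arctan(39.20/40.84) = 43.83°.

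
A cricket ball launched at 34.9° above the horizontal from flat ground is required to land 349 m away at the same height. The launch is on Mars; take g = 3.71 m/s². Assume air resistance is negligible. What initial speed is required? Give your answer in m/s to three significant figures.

On level ground R = v₀² sin 2θ / g ⇒ v₀ = √(gR / sin 2θ).
v₀ = √(3.71 × 349 / sin 69.80°) = √(1295 / 0.9385) = √1379.6 = 37.14 m/s.

37.1 m/s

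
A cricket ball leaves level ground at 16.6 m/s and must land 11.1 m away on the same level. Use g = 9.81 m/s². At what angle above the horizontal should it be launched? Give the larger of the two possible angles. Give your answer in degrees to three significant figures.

R = v₀² sin 2θ / g gives sin 2θ = gR/v₀² = 9.81·11.1/16.6² = 0.3952.
2θ = 23.28° or 180° − 23.28° = 156.7°, so θ = 11.64° or 78.36°.
The larger angle is 78.36°.

78.4°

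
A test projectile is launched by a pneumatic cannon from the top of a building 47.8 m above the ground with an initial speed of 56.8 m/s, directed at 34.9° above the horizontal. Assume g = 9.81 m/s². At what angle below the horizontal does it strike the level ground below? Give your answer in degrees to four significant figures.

Horizontal component vₓ = 56.80 cos 34.9° = 46.58 m/s; vertical v_y0 = 56.80 sin 34.9° = 32.50 m/s.
Vertical motion (up positive, ground at y = 0): 4.905 t² − (32.50) t − 47.8 = 0, so t = (32.50 + √(32.50² + 2·9.81·47.8)) / 9.81 = (32.50 + 44.65) / 9.81 = 7.865 s.
At impact: v_y = v_y0 − g t = −44.65 m/s; vₓ = 46.58 m/s.
Angle below horizontal: arctan(|v_y|/vₓ) = arctan(44.65/46.58) = 43.79°.

43.79°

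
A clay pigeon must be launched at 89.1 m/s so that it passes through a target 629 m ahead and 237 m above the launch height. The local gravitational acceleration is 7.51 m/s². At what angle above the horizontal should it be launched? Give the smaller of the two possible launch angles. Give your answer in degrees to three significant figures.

Trajectory: y = x tanθ − g x² (1 + tan²θ)/(2v₀²). With x = 629, y = 237, v₀ = 89.1, g = 7.51:
187.1 tan²θ − 629 tanθ + (424.1) = 0.
tanθ = [629 ± √(629² − 4 × 187.1 × (424.1))] / (2 × 187.1) = (629 ± 279.6) / 374.3, giving tanθ = 0.9336 or 2.428.
θ = 43.03° or 67.61°; the smaller is 43.03°.

43.0°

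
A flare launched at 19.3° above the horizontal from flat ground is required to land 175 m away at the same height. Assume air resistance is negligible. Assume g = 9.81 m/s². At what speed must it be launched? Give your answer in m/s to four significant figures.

52.46 m/s

From R = (v₀² / g) sin 2θ: v₀ = √(gR / sin 2θ).
v₀ = √(9.81 × 175 / sin 38.60°) = √(1717 / 0.6239) = √2751.7 = 52.46 m/s.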